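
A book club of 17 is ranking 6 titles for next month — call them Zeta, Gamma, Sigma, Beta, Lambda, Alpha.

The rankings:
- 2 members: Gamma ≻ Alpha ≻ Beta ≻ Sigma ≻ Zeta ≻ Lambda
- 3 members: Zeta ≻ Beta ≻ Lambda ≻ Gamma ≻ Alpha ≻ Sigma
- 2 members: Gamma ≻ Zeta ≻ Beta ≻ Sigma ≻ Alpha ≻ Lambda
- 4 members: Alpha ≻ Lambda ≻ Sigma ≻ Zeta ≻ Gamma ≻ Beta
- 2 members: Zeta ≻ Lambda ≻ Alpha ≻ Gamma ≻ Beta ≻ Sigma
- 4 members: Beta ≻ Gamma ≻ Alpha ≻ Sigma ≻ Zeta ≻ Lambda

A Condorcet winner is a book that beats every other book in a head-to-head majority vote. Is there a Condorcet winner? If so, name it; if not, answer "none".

Pairwise majorities:
Zeta vs Gamma: Zeta preferred on 3+4+2 = 9 ballots; Zeta wins 9–8.
Zeta vs Sigma: Sigma, 10–7.
Zeta vs Beta: Zeta wins 11–6.
Zeta vs Lambda: Zeta is ranked higher on 2+3+2+2+4 = 13 ballots, Lambda on 4. Zeta wins 13–4.
Zeta vs Alpha: Zeta preferred on 3+2+2 = 7 ballots; Alpha wins 10–7.
Gamma vs Sigma: Gamma, 13–4.
Gamma vs Beta: Gamma, 10–7.
Gamma vs Lambda: Lambda wins 9–8.
Gamma vs Alpha: Gamma wins 11–6.
Sigma vs Beta: Beta wins 13–4.
Sigma vs Lambda: Lambda, 9–8.
Sigma vs Alpha: Alpha, 15–2.
Beta vs Lambda: 2+3+2+4 = 11 for Beta, 6 for Lambda — Beta by 11–6.
Beta vs Alpha: 9 to 8, Beta.
Lambda vs Alpha: Alpha, 12–5.
Every book loses at least once (Zeta loses to Sigma; Gamma loses to Zeta; Sigma loses to Gamma; Beta loses to Zeta; Lambda loses to Zeta; Alpha loses to Gamma). The majority relation contains the cycle Zeta → Gamma → Sigma → Zeta, so there is no Condorcet winner.

none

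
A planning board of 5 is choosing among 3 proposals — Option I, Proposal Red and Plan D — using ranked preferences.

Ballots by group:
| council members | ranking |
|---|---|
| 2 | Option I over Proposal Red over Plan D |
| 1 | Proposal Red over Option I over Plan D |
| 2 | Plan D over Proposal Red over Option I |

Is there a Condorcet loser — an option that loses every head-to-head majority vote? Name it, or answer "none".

Plan D

Pairwise majorities:
Option I vs Proposal Red: 2 for Option I, 3 for Proposal Red — Proposal Red by 3–2.
Option I vs Plan D: 2+1 = 3 for Option I, 2 for Plan D — Option I by 3–2.
Proposal Red vs Plan D: Proposal Red preferred on 2+1 = 3 ballots; Proposal Red wins 3–2.
Plan D loses to every other option — it is the Condorcet loser.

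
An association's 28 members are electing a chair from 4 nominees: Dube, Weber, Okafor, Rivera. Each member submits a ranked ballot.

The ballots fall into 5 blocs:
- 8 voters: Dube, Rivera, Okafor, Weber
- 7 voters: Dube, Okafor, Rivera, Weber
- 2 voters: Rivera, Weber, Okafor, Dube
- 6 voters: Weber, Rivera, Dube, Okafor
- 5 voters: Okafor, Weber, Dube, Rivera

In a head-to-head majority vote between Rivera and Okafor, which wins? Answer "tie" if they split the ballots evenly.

Rivera

Ballots ranking Rivera above Okafor: 8 + 2 + 6 = 16.
Ballots ranking Okafor above Rivera: 28 − 16 = 12.
Rivera wins the head-to-head 16–12.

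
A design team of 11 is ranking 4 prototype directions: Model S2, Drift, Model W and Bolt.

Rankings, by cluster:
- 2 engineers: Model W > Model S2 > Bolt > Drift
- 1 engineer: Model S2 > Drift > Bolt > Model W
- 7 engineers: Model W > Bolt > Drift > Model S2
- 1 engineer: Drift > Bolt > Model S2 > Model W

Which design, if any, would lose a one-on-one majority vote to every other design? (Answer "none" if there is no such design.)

Head-to-head results (11 engineers):
Model S2 vs Drift: 3 to 8, Drift.
Model S2 vs Model W: 2 to 9, Model W.
Model S2 vs Bolt: Bolt, 8–3.
Drift vs Model W: Drift preferred on 1+1 = 2 ballots; Model W wins 9–2.
Drift vs Bolt: 2 to 9, Bolt.
Model W vs Bolt: 9 to 2, Model W.
Only Model S2 has no wins; Model S2 is the Condorcet loser.

Model S2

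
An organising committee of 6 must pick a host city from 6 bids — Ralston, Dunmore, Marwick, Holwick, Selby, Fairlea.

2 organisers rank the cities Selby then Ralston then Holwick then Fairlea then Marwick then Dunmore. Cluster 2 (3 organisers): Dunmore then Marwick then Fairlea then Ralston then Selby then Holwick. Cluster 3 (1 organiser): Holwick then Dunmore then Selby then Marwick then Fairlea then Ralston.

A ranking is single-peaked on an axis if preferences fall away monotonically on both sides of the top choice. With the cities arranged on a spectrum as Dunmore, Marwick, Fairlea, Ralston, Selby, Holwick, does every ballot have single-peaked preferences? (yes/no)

no

Axis positions: Dunmore=1, Marwick=2, Fairlea=3, Ralston=4, Selby=5, Holwick=6.
Cluster 1 (peak Selby at position 5): ranking walks positions 5-4-6-3-2-1, expanding outward from the peak — single-peaked.
Cluster 2 (peak Dunmore at position 1): ranking walks positions 1-2-3-4-5-6, expanding outward from the peak — single-peaked.
Cluster 3: ranking walks positions 6-1-5-2-3-4; Dunmore is ranked above Selby even though Selby lies between Dunmore and the peak Holwick on the axis — preferences dip and rise again. Not single-peaked.
Cluster 3 violates single-peakedness, so the profile is not single-peaked on this axis.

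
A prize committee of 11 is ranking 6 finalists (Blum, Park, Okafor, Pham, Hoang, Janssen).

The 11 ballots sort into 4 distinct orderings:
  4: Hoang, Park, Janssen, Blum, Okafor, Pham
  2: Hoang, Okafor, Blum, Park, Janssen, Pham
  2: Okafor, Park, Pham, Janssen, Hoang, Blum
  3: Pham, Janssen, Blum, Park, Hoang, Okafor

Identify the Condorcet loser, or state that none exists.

Pham

Pairwise majorities:
Blum vs Park: Blum preferred on 2+3 = 5 ballots; Park wins 6–5.
Blum vs Okafor: Blum, 7–4.
Blum vs Pham: Blum, 6–5.
Blum vs Hoang: Blum preferred on 3 ballots; Hoang wins 8–3.
Blum vs Janssen: 2 to 9, Janssen.
Park vs Okafor: Park is ranked higher on 4+3 = 7 ballots, Okafor on 4. Park wins 7–4.
Park vs Pham: Park is ranked higher on 4+2+2 = 8 ballots, Pham on 3. Park wins 8–3.
Park vs Hoang: Hoang, 6–5.
Park–Janssen: Park 8–3.
Okafor vs Pham: Okafor wins 8–3.
Okafor–Hoang: Hoang 9–2.
Okafor vs Janssen: Janssen wins 7–4.
Pham–Hoang: Hoang 6–5.
Pham vs Janssen: 5 to 6, Janssen.
Hoang vs Janssen: Hoang preferred on 4+2 = 6 ballots; Hoang wins 6–5.
Only Pham has no wins; Pham is the Condorcet loser.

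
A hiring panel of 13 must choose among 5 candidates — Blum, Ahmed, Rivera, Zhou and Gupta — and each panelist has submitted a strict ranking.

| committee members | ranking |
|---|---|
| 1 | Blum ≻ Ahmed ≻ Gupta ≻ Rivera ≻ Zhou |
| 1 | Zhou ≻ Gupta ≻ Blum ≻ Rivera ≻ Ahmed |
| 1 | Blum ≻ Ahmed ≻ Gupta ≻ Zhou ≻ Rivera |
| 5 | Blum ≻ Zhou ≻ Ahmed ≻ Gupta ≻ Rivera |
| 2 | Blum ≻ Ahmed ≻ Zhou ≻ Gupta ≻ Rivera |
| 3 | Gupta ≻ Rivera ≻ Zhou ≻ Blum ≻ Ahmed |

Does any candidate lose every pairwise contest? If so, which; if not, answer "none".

Rivera

Head-to-head results (13 committee members):
Blum vs Ahmed: Blum, 13–0.
Blum vs Rivera: Blum is ranked higher on 1+1+1+5+2 = 10 ballots, Rivera on 3. Blum wins 10–3.
Blum vs Zhou: 9 to 4, Blum.
Blum vs Gupta: Blum, 9–4.
Ahmed–Rivera: Ahmed 9–4.
Ahmed vs Zhou: Ahmed is ranked higher on 1+1+2 = 4 ballots, Zhou on 9. Zhou wins 9–4.
Ahmed vs Gupta: Ahmed preferred on 1+1+5+2 = 9 ballots; Ahmed wins 9–4.
Rivera vs Zhou: 4 to 9, Zhou.
Rivera vs Gupta: Rivera is ranked higher on 0 ballots, Gupta on 13. Gupta wins 13–0.
Zhou vs Gupta: Zhou, 8–5.
Rivera is beaten in every head-to-head and is the Condorcet loser.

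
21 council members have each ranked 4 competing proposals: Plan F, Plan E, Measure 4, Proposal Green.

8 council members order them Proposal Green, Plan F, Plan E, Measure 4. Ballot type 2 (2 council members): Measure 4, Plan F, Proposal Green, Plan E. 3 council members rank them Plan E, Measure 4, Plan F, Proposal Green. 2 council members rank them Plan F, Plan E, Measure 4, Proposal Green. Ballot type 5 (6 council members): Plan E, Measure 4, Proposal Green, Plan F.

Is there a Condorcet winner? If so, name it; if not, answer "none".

Check each pair by majority over 21 ballots:
Plan F vs Plan E: Plan F wins 12–9.
Plan F vs Measure 4: Measure 4, 11–10.
Plan F vs Proposal Green: Proposal Green, 14–7.
Plan E vs Measure 4: Plan E wins 19–2.
Plan E–Proposal Green: Plan E 11–10.
Measure 4 vs Proposal Green: Measure 4, 13–8.
Every option loses at least once (Plan F loses to Measure 4; Plan E loses to Plan F; Measure 4 loses to Plan E; Proposal Green loses to Plan E). The majority relation contains the cycle Plan F → Plan E → Measure 4 → Plan F, so there is no Condorcet winner.

none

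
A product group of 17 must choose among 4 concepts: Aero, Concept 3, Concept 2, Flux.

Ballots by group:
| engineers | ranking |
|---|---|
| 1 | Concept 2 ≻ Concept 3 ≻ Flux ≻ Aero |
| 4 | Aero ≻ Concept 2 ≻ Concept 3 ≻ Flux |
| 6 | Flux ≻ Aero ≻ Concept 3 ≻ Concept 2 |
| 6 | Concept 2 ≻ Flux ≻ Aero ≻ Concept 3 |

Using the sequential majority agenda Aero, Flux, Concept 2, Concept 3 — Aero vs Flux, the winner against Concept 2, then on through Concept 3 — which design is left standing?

Concept 2

Round 1: Aero vs Flux — 4–13, Flux advances.
Round 2: Flux vs Concept 2 — 6–11, Concept 2 advances.
Round 3: Concept 2 vs Concept 3 — 11–6, Concept 2 advances.
The agenda winner is Concept 2.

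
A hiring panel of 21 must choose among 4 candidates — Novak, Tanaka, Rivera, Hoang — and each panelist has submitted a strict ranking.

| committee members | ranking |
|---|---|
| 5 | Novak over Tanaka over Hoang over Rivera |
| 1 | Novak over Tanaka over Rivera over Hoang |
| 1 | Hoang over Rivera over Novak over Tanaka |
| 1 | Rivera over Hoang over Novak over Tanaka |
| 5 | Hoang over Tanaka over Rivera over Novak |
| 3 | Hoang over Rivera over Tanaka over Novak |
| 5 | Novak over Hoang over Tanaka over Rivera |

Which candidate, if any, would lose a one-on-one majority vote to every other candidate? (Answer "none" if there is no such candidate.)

Head-to-head results (21 committee members):
Novak–Tanaka: Novak 13–8.
Novak–Rivera: Novak 11–10.
Novak vs Hoang: Novak preferred on 5+1+5 = 11 ballots; Novak wins 11–10.
Tanaka vs Rivera: Tanaka wins 16–5.
Tanaka vs Hoang: Hoang wins 15–6.
Rivera vs Hoang: Hoang wins 19–2.
Only Rivera has no wins; Rivera is the Condorcet loser.

Rivera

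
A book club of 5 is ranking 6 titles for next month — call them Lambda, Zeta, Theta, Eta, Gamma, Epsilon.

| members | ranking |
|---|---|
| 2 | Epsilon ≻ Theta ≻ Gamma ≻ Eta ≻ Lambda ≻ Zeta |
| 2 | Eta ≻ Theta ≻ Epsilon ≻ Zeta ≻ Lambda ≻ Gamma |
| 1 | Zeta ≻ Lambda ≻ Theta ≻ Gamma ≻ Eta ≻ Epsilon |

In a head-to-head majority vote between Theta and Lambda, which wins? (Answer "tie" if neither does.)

Theta

Ballots ranking Theta above Lambda: 2 + 2 = 4.
Ballots ranking Lambda above Theta: 5 − 4 = 1.
Theta wins the head-to-head 4–1.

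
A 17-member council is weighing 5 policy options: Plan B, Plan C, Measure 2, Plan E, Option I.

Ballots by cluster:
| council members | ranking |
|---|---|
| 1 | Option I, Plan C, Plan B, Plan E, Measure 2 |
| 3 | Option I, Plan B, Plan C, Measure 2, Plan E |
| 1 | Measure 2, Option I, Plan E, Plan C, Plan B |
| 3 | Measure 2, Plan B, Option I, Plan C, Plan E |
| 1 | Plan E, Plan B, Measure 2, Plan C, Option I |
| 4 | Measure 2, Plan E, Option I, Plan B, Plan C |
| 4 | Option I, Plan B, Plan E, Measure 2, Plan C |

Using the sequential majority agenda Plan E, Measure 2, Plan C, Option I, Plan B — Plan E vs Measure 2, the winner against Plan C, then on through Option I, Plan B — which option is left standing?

Round 1: Plan E vs Measure 2 — 6–11, Measure 2 advances.
Round 2: Measure 2 vs Plan C — 13–4, Measure 2 advances.
Round 3: Measure 2 vs Option I — 9–8, Measure 2 advances.
Round 4: Measure 2 vs Plan B — 8–9, Plan B advances.
The agenda winner is Plan B.

Plan B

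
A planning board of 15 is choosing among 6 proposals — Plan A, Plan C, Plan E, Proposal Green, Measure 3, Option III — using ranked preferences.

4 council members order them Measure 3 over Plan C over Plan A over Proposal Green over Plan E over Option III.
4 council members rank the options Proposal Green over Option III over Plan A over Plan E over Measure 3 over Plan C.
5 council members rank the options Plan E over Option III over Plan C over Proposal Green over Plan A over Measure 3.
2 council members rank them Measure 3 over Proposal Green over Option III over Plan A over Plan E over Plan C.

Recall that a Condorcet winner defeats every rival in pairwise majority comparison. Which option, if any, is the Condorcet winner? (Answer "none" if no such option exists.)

Check each pair by majority over 15 ballots:
Plan A vs Plan C: Plan C, 9–6.
Plan A vs Plan E: Plan A wins 10–5.
Plan A vs Proposal Green: Proposal Green, 11–4.
Plan A vs Measure 3: Plan A wins 9–6.
Plan A vs Option III: Option III wins 11–4.
Plan C vs Plan E: Plan E wins 11–4.
Plan C–Proposal Green: Plan C 9–6.
Plan C–Measure 3: Measure 3 10–5.
Plan C vs Option III: Option III, 11–4.
Plan E–Proposal Green: Proposal Green 10–5.
Plan E vs Measure 3: Plan E, 9–6.
Plan E vs Option III: Plan E, 9–6.
Proposal Green vs Measure 3: Proposal Green, 9–6.
Proposal Green vs Option III: Proposal Green, 10–5.
Measure 3 vs Option III: Option III, 9–6.
No option is unbeaten: Plan A loses to Plan C; Plan C loses to Plan E; Plan E loses to Plan A; Proposal Green loses to Plan C; Measure 3 loses to Plan A; Option III loses to Plan E. In particular Plan A → Plan E → Plan C → Plan A is a majority cycle — no Condorcet winner exists.

none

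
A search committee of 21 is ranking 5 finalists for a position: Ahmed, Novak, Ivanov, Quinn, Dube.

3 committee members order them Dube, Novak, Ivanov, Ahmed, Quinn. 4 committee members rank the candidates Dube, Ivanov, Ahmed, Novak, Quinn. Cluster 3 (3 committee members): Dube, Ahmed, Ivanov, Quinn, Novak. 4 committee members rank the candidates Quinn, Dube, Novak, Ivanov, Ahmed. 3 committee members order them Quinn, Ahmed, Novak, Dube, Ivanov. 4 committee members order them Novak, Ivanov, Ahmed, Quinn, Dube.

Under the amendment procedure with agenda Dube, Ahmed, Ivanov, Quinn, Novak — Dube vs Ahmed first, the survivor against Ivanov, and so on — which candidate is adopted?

Round 1: Dube vs Ahmed — 14–7, Dube advances.
Round 2: Dube vs Ivanov — 17–4, Dube advances.
Round 3: Dube vs Quinn — 10–11, Quinn advances.
Round 4: Quinn vs Novak — 10–11, Novak advances.
The agenda winner is Novak.

Novak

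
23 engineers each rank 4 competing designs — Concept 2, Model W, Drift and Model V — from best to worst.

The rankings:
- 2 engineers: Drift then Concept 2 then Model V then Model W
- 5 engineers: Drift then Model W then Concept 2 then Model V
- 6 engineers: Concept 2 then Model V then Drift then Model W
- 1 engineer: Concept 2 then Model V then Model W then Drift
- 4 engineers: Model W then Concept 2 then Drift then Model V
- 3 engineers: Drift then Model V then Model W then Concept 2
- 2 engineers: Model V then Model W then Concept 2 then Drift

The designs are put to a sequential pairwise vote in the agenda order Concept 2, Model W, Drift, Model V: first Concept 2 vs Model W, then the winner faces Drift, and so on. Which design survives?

Round 1: Concept 2 vs Model W — 9–14, Model W advances.
Round 2: Model W vs Drift — 7–16, Drift advances.
Round 3: Drift vs Model V — 14–9, Drift advances.
Drift survives the agenda.

Drift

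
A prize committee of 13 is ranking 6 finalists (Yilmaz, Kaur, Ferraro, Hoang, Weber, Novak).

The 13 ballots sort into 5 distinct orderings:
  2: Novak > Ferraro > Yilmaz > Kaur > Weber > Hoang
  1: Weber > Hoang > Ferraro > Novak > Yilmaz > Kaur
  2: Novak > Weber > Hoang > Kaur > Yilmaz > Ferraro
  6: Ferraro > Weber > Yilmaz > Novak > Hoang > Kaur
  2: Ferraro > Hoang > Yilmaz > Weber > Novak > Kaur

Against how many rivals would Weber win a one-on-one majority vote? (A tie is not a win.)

Weber against each rival (13 jurors):
Weber vs Yilmaz: 9 to 4, Weber.
Weber vs Kaur: 1+2+6+2 = 11 for Weber, 2 for Kaur — Weber by 11–2.
Weber vs Ferraro: Ferraro, 10–3.
Weber vs Hoang: Weber is ranked higher on 2+1+2+6 = 11 ballots, Hoang on 2. Weber wins 11–2.
Weber vs Novak: Weber preferred on 1+6+2 = 9 ballots; Weber wins 9–4.
Weber beats Yilmaz, Kaur, Hoang, Novak; loses to Ferraro — 4 pairwise wins.

4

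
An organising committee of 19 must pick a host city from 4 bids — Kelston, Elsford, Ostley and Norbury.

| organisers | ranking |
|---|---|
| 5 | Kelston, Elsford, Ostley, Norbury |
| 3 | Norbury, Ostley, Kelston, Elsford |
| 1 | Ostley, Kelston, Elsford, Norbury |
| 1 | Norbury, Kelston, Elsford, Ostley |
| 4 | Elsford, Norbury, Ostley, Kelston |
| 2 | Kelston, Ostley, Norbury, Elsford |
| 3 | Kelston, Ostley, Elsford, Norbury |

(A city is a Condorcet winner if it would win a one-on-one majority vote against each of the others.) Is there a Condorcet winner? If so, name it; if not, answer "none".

Kelston

Check each pair by majority over 19 ballots:
Kelston vs Elsford: Kelston wins 15–4.
Kelston–Ostley: Kelston 11–8.
Kelston–Norbury: Kelston 11–8.
Elsford–Ostley: Elsford 10–9.
Elsford vs Norbury: Elsford, 13–6.
Ostley–Norbury: Ostley 11–8.
Only Kelston has no losses; Kelston is the Condorcet winner.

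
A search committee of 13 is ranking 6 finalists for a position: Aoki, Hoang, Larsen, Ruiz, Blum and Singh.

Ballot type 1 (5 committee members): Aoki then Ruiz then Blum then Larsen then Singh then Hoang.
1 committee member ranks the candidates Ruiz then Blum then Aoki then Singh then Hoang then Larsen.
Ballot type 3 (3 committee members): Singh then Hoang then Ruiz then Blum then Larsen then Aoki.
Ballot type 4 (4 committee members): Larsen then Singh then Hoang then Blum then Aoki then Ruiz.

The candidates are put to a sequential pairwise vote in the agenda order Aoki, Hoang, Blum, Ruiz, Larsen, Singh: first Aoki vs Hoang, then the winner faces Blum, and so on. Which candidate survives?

Larsen

Round 1: Aoki vs Hoang — 6–7, Hoang advances.
Round 2: Hoang vs Blum — 7–6, Hoang advances.
Round 3: Hoang vs Ruiz — 7–6, Hoang advances.
Round 4: Hoang vs Larsen — 4–9, Larsen advances.
Round 5: Larsen vs Singh — 9–4, Larsen advances.
Larsen survives the agenda.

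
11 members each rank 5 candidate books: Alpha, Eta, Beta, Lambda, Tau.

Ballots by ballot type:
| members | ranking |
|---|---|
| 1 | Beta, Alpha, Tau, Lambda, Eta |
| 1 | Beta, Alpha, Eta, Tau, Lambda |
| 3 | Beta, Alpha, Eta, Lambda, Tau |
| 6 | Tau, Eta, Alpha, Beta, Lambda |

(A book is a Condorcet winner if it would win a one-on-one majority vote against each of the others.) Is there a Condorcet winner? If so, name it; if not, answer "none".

Pairwise majorities:
Alpha vs Eta: 1+1+3 = 5 for Alpha, 6 for Eta — Eta by 6–5.
Alpha vs Beta: Alpha preferred on 6 ballots; Alpha wins 6–5.
Alpha vs Lambda: Alpha preferred on 1+1+3+6 = 11 ballots; Alpha wins 11–0.
Alpha vs Tau: Alpha preferred on 1+1+3 = 5 ballots; Tau wins 6–5.
Eta vs Beta: 6 to 5, Eta.
Eta vs Lambda: Eta preferred on 1+3+6 = 10 ballots; Eta wins 10–1.
Eta vs Tau: 4 to 7, Tau.
Beta vs Lambda: 1+1+3+6 = 11 for Beta, 0 for Lambda — Beta by 11–0.
Beta vs Tau: 1+1+3 = 5 for Beta, 6 for Tau — Tau by 6–5.
Lambda vs Tau: Lambda preferred on 3 ballots; Tau wins 8–3.
Tau beats each of Alpha, Eta, Beta, Lambda — Tau is the Condorcet winner.

Tau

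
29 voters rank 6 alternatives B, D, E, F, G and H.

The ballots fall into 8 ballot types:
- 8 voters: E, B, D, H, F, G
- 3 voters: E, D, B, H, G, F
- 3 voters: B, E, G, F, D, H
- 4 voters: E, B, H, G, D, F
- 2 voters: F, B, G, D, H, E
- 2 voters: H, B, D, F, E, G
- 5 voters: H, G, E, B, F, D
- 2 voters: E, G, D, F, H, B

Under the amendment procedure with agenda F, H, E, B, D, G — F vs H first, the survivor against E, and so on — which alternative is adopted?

E

Round 1: F vs H — 7–22, H advances.
Round 2: H vs E — 9–20, E advances.
Round 3: E vs B — 22–7, E advances.
Round 4: E vs D — 25–4, E advances.
Round 5: E vs G — 22–7, E advances.
The agenda winner is E.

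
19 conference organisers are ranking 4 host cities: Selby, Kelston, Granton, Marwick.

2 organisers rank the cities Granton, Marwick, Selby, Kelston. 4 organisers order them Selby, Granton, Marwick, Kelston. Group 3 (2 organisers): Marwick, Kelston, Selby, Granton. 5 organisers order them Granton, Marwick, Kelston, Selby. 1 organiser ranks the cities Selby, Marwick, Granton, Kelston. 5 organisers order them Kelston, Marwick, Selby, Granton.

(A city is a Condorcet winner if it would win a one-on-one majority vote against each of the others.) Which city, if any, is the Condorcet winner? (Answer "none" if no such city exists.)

none

Check each pair by majority over 19 ballots:
Selby vs Kelston: Kelston, 12–7.
Selby vs Granton: Selby, 12–7.
Selby vs Marwick: Marwick, 14–5.
Kelston vs Granton: Granton wins 12–7.
Kelston vs Marwick: Marwick wins 14–5.
Granton vs Marwick: Granton wins 11–8.
Every city loses at least once (Selby loses to Kelston; Kelston loses to Granton; Granton loses to Selby; Marwick loses to Granton). The majority relation contains the cycle Selby > Granton > Kelston > Selby, so there is no Condorcet winner.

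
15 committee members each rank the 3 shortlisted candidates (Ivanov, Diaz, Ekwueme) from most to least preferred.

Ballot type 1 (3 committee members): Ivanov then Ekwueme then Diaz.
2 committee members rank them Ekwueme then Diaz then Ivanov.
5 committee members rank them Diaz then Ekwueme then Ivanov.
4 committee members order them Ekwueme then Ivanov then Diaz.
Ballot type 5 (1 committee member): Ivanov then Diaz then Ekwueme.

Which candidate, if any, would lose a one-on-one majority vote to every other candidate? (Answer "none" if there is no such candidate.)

Pairwise majorities:
Ivanov vs Diaz: 8 to 7, Ivanov.
Ivanov vs Ekwueme: Ekwueme wins 11–4.
Diaz vs Ekwueme: Diaz preferred on 5+1 = 6 ballots; Ekwueme wins 9–6.
Only Diaz has no wins; Diaz is the Condorcet loser.

Diaz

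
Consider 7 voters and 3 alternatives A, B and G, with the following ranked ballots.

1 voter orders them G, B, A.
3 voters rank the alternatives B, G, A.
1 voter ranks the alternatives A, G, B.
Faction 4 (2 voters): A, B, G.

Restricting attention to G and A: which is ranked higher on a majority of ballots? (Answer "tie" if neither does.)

Ballots ranking G above A: 1 + 3 = 4.
Ballots ranking A above G: 7 − 4 = 3.
G wins the head-to-head 4–3.

G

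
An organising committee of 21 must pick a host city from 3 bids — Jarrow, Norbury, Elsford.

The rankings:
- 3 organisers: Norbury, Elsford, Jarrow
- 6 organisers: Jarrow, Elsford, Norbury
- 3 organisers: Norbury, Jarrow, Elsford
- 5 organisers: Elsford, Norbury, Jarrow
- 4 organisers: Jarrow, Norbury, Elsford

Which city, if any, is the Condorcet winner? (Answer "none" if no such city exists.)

none

Pairwise majorities:
Jarrow vs Norbury: Norbury, 11–10.
Jarrow vs Elsford: 6+3+4 = 13 for Jarrow, 8 for Elsford — Jarrow by 13–8.
Norbury vs Elsford: 10 to 11, Elsford.
Each city drops at least one matchup (Jarrow loses to Norbury; Norbury loses to Elsford; Elsford loses to Jarrow); the cycle Jarrow beats Elsford beats Norbury beats Jarrow rules out a Condorcet winner.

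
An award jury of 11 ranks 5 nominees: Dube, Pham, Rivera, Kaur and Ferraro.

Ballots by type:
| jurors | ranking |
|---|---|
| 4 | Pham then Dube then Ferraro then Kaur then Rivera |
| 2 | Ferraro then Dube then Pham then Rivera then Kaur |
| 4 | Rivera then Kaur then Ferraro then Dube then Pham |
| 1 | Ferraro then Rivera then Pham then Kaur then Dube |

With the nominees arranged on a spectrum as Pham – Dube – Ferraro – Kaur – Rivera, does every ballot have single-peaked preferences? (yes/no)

Axis positions: Pham=1, Dube=2, Ferraro=3, Kaur=4, Rivera=5.
Type 1 (peak Pham at position 1): ranking walks positions 1-2-3-4-5, expanding outward from the peak — single-peaked.
Type 2: ranking walks positions 3-2-1-5-4; Rivera is ranked above Kaur even though Kaur lies between Rivera and the peak Ferraro on the axis — preferences dip and rise again. Not single-peaked.
Type 3 (peak Rivera at position 5): ranking walks positions 5-4-3-2-1, expanding outward from the peak — single-peaked.
Type 4: ranking walks positions 3-5-1-4-2; Rivera is ranked above Kaur even though Kaur lies between Rivera and the peak Ferraro on the axis — preferences dip and rise again. Not single-peaked.
Type 2 violates single-peakedness, so the profile is not single-peaked on this axis.

no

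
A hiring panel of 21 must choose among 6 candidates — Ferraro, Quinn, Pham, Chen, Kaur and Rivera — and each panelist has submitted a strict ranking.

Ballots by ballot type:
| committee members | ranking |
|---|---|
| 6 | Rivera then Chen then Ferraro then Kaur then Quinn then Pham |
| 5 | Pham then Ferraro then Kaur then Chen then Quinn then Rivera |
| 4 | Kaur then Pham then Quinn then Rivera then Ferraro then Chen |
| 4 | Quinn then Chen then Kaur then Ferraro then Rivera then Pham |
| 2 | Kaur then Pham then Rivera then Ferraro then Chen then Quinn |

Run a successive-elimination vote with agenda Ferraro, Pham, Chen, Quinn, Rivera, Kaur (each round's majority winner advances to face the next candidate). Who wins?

Kaur

Round 1: Ferraro vs Pham — 10–11, Pham advances.
Round 2: Pham vs Chen — 11–10, Pham advances.
Round 3: Pham vs Quinn — 11–10, Pham advances.
Round 4: Pham vs Rivera — 11–10, Pham advances.
Round 5: Pham vs Kaur — 5–16, Kaur advances.
Kaur survives the agenda.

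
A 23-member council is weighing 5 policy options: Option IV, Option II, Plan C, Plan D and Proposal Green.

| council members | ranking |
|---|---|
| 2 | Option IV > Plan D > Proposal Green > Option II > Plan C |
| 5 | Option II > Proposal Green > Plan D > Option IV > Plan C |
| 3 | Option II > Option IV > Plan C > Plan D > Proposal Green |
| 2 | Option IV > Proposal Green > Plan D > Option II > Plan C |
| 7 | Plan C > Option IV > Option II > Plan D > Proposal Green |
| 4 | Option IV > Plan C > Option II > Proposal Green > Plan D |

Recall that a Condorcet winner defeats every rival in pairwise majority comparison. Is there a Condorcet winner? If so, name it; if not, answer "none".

Head-to-head results (23 council members):
Option IV vs Option II: 15 to 8, Option IV.
Option IV vs Plan C: Option IV preferred on 2+5+3+2+4 = 16 ballots; Option IV wins 16–7.
Option IV vs Plan D: Option IV preferred on 2+3+2+7+4 = 18 ballots; Option IV wins 18–5.
Option IV vs Proposal Green: 18 to 5, Option IV.
Option II vs Plan C: 2+5+3+2 = 12 for Option II, 11 for Plan C — Option II by 12–11.
Option II vs Plan D: 5+3+7+4 = 19 for Option II, 4 for Plan D — Option II by 19–4.
Option II vs Proposal Green: 19 to 4, Option II.
Plan C vs Plan D: 3+7+4 = 14 for Plan C, 9 for Plan D — Plan C by 14–9.
Plan C vs Proposal Green: 3+7+4 = 14 for Plan C, 9 for Proposal Green — Plan C by 14–9.
Plan D vs Proposal Green: Plan D preferred on 2+3+7 = 12 ballots; Plan D wins 12–11.
Only Option IV has no losses; Option IV is the Condorcet winner.

Option IV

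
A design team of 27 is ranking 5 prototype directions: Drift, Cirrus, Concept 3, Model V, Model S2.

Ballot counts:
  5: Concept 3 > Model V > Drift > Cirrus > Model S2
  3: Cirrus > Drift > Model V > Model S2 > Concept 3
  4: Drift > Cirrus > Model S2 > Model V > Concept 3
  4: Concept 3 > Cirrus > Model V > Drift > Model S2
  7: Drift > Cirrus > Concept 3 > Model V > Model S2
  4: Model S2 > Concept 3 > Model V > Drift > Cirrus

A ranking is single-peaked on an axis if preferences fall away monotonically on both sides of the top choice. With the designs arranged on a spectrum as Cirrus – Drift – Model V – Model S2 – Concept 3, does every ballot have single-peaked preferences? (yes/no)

no

Axis positions: Cirrus=1, Drift=2, Model V=3, Model S2=4, Concept 3=5.
Type 1: ranking walks positions 5-3-2-1-4; Model V is ranked above Model S2 even though Model S2 lies between Model V and the peak Concept 3 on the axis — preferences dip and rise again. Not single-peaked.
Type 2 (peak Cirrus at position 1): ranking walks positions 1-2-3-4-5, expanding outward from the peak — single-peaked.
Type 3: ranking walks positions 2-1-4-3-5; Model S2 is ranked above Model V even though Model V lies between Model S2 and the peak Drift on the axis — preferences dip and rise again. Not single-peaked.
Type 4: ranking walks positions 5-1-3-2-4; Cirrus is ranked above Model S2 even though Model S2 lies between Cirrus and the peak Concept 3 on the axis — preferences dip and rise again. Not single-peaked.
Type 5: ranking walks positions 2-1-5-3-4; Concept 3 is ranked above Model V even though Model V lies between Concept 3 and the peak Drift on the axis — preferences dip and rise again. Not single-peaked.
Type 6 (peak Model S2 at position 4): ranking walks positions 4-5-3-2-1, expanding outward from the peak — single-peaked.
Type 1 violates single-peakedness, so the profile is not single-peaked on this axis.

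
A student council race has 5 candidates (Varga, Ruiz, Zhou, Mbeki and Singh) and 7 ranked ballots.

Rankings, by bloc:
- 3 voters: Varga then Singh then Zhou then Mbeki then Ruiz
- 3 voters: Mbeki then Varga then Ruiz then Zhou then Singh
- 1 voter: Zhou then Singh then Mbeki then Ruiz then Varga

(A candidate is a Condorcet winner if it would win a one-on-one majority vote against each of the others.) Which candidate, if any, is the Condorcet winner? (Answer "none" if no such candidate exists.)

Pairwise majorities:
Varga–Ruiz: Varga 6–1.
Varga vs Zhou: Varga wins 6–1.
Varga vs Mbeki: Mbeki wins 4–3.
Varga–Singh: Varga 6–1.
Ruiz–Zhou: Zhou 4–3.
Ruiz–Mbeki: Mbeki 7–0.
Ruiz–Singh: Singh 4–3.
Zhou vs Mbeki: Zhou wins 4–3.
Zhou vs Singh: Zhou, 4–3.
Mbeki–Singh: Singh 4–3.
Each candidate drops at least one matchup (Varga loses to Mbeki; Ruiz loses to Varga; Zhou loses to Varga; Mbeki loses to Zhou; Singh loses to Varga); the cycle Varga beats Zhou beats Mbeki beats Varga rules out a Condorcet winner.

none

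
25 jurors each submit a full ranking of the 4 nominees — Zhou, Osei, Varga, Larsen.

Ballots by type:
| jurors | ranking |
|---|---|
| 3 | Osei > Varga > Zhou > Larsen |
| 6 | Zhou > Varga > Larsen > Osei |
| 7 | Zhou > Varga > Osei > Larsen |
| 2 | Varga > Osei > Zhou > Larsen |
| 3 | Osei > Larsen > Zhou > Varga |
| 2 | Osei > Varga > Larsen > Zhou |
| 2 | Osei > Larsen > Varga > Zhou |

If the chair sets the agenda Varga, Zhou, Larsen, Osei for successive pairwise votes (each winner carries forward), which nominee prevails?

Zhou

Round 1: Varga vs Zhou — 9–16, Zhou advances.
Round 2: Zhou vs Larsen — 18–7, Zhou advances.
Round 3: Zhou vs Osei — 13–12, Zhou advances.
Zhou survives the agenda.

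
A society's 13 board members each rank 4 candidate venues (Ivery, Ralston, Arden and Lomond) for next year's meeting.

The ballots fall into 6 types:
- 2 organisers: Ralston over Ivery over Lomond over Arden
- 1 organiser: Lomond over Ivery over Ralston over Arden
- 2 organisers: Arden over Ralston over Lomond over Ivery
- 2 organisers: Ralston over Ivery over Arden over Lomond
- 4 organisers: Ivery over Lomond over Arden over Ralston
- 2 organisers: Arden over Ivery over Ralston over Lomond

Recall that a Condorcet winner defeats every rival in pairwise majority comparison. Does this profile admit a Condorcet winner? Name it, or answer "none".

Ivery

Check each pair by majority over 13 ballots:
Ivery vs Ralston: Ivery wins 7–6.
Ivery–Arden: Ivery 9–4.
Ivery–Lomond: Ivery 10–3.
Ralston vs Arden: Arden, 8–5.
Ralston vs Lomond: Ralston, 8–5.
Arden vs Lomond: Lomond wins 7–6.
Only Ivery has no losses; Ivery is the Condorcet winner.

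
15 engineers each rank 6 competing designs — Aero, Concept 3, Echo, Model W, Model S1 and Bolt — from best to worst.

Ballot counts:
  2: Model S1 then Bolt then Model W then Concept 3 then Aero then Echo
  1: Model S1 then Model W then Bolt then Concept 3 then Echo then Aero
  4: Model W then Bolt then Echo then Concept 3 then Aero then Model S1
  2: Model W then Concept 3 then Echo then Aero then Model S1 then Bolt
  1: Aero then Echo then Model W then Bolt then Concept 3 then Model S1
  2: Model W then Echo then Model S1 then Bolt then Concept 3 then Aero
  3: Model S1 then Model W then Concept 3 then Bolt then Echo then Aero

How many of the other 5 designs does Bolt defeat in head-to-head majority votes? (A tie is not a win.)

Bolt against each rival (15 engineers):
Bolt vs Aero: Bolt is ranked higher on 2+1+4+2+3 = 12 ballots, Aero on 3. Bolt wins 12–3.
Bolt vs Concept 3: Bolt, 10–5.
Bolt vs Echo: Bolt wins 10–5.
Bolt vs Model W: 2 to 13, Model W.
Bolt vs Model S1: Model S1 wins 10–5.
Bolt beats Aero, Concept 3, Echo; loses to Model W, Model S1 — 3 pairwise wins.

3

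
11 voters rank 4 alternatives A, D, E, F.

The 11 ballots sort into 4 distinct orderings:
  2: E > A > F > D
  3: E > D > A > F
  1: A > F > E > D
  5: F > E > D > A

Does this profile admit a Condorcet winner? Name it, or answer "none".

Pairwise majorities:
A vs D: A preferred on 2+1 = 3 ballots; D wins 8–3.
A vs E: 1 to 10, E.
A vs F: 6 to 5, A.
D vs E: 0 to 11, E.
D vs F: 3 for D, 8 for F — F by 8–3.
E vs F: 5 to 6, F.
Every alternative loses at least once (A loses to D; D loses to E; E loses to F; F loses to A). The majority relation contains the cycle A > F > D > A, so there is no Condorcet winner.

none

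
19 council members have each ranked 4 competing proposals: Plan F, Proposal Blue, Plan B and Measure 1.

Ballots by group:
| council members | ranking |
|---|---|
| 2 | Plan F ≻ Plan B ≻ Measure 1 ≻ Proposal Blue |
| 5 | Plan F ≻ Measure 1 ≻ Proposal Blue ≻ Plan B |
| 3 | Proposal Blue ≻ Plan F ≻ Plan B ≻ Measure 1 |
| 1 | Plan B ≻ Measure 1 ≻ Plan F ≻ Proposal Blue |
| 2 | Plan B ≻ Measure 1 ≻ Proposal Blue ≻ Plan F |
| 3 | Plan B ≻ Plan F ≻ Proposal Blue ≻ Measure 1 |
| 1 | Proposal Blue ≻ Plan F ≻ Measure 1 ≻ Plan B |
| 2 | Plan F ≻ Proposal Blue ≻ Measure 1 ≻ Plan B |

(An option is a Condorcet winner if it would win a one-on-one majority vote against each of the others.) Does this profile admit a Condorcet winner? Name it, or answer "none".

Head-to-head results (19 council members):
Plan F vs Proposal Blue: Plan F is ranked higher on 2+5+1+3+2 = 13 ballots, Proposal Blue on 6. Plan F wins 13–6.
Plan F vs Plan B: 2+5+3+1+2 = 13 for Plan F, 6 for Plan B — Plan F by 13–6.
Plan F–Measure 1: Plan F 16–3.
Proposal Blue–Plan B: Proposal Blue 11–8.
Proposal Blue–Measure 1: Measure 1 10–9.
Plan B vs Measure 1: 2+3+1+2+3 = 11 for Plan B, 8 for Measure 1 — Plan B by 11–8.
Plan F defeats every rival head-to-head and is the Condorcet winner.

Plan F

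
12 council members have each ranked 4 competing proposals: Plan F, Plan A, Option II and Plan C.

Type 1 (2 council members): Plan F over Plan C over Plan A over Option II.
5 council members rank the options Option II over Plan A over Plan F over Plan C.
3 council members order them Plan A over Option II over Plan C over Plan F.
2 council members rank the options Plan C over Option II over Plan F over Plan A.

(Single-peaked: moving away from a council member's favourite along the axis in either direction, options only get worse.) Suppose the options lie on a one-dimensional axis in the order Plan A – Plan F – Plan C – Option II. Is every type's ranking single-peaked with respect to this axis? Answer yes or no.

no

Axis positions: Plan A=1, Plan F=2, Plan C=3, Option II=4.
Type 1 (peak Plan F at position 2): ranking walks positions 2-3-1-4, expanding outward from the peak — single-peaked.
Type 2: ranking walks positions 4-1-2-3; Plan A is ranked above Plan C even though Plan C lies between Plan A and the peak Option II on the axis — preferences dip and rise again. Not single-peaked.
Type 3: ranking walks positions 1-4-3-2; Option II is ranked above Plan F even though Plan F lies between Option II and the peak Plan A on the axis — preferences dip and rise again. Not single-peaked.
Type 4 (peak Plan C at position 3): ranking walks positions 3-4-2-1, expanding outward from the peak — single-peaked.
Type 2 violates single-peakedness, so the profile is not single-peaked on this axis.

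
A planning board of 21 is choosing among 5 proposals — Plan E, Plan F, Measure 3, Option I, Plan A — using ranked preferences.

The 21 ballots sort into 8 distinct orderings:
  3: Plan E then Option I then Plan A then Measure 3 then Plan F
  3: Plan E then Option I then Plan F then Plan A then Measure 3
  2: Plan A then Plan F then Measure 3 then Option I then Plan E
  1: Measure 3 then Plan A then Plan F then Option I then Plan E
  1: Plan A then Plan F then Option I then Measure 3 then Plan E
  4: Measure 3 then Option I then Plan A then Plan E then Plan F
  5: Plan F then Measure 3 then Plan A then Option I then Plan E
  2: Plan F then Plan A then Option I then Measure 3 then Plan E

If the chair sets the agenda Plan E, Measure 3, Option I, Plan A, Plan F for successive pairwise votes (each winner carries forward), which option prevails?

Round 1: Plan E vs Measure 3 — 6–15, Measure 3 advances.
Round 2: Measure 3 vs Option I — 12–9, Measure 3 advances.
Round 3: Measure 3 vs Plan A — 10–11, Plan A advances.
Round 4: Plan A vs Plan F — 11–10, Plan A advances.
Plan A survives the agenda.

Plan A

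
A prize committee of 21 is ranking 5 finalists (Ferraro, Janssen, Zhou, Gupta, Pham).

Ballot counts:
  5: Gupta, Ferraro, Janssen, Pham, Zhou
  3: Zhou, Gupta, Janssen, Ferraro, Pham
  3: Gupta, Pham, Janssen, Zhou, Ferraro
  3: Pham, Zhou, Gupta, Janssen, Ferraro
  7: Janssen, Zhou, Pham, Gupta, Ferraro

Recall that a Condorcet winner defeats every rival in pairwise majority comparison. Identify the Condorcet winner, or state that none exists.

Pairwise majorities:
Ferraro vs Janssen: Ferraro preferred on 5 ballots; Janssen wins 16–5.
Ferraro vs Zhou: Ferraro preferred on 5 ballots; Zhou wins 16–5.
Ferraro vs Gupta: Ferraro is ranked higher on 0 ballots, Gupta on 21. Gupta wins 21–0.
Ferraro vs Pham: 8 to 13, Pham.
Janssen vs Zhou: Janssen is ranked higher on 5+3+7 = 15 ballots, Zhou on 6. Janssen wins 15–6.
Janssen vs Gupta: 7 to 14, Gupta.
Janssen vs Pham: Janssen preferred on 5+3+7 = 15 ballots; Janssen wins 15–6.
Zhou vs Gupta: 3+3+7 = 13 for Zhou, 8 for Gupta — Zhou by 13–8.
Zhou vs Pham: 3+7 = 10 for Zhou, 11 for Pham — Pham by 11–10.
Gupta vs Pham: Gupta preferred on 5+3+3 = 11 ballots; Gupta wins 11–10.
No nominee is unbeaten: Ferraro loses to Janssen; Janssen loses to Gupta; Zhou loses to Janssen; Gupta loses to Zhou; Pham loses to Janssen. In particular Janssen → Zhou → Gupta → Janssen is a majority cycle — no Condorcet winner exists.

none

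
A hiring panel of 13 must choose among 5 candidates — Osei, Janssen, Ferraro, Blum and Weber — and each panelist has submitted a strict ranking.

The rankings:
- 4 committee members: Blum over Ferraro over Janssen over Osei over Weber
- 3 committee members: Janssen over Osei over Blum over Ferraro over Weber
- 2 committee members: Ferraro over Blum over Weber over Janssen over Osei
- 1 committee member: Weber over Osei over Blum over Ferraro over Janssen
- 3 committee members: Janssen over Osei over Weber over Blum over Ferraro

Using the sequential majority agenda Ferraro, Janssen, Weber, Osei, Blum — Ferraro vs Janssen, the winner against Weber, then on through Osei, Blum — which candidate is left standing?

Round 1: Ferraro vs Janssen — 7–6, Ferraro advances.
Round 2: Ferraro vs Weber — 9–4, Ferraro advances.
Round 3: Ferraro vs Osei — 6–7, Osei advances.
Round 4: Osei vs Blum — 7–6, Osei advances.
The agenda winner is Osei.

Osei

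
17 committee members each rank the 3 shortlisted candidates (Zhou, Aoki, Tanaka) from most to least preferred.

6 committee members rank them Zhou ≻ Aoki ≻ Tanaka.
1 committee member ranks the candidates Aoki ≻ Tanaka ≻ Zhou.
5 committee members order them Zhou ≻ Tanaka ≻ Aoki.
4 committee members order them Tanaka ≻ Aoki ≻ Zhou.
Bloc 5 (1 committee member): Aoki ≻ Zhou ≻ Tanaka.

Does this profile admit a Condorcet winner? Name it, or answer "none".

Pairwise majorities:
Zhou vs Aoki: Zhou is ranked higher on 6+5 = 11 ballots, Aoki on 6. Zhou wins 11–6.
Zhou vs Tanaka: Zhou preferred on 6+5+1 = 12 ballots; Zhou wins 12–5.
Aoki vs Tanaka: Aoki preferred on 6+1+1 = 8 ballots; Tanaka wins 9–8.
Zhou beats each of Aoki, Tanaka — Zhou is the Condorcet winner.

Zhou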